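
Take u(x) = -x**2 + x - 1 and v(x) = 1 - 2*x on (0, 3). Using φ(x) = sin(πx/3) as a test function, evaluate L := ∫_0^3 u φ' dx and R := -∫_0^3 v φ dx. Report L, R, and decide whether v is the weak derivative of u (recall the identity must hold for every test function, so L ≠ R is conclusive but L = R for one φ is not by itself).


LHS = 12/π, RHS = 12/π. Yes, v = u' weakly.

u(x) = -x**2 + x - 1, classical derivative u'(x) = 1 - 2*x.
φ(x) = sin(πx/3), so φ'(x) = π*cos(π*x/3)/3.
Note φ(0) = φ(3) = 0, so the boundary term u·φ vanishes.
LHS = ∫_0^3 u(x) φ'(x) dx = ∫_0^3 (-π*x^2*cos(π*x/3)/3 + π*x*cos(π*x/3)/3 - π*cos(π*x/3)/3) dx. Term by term:
  ∫_0^3 -π*cos(π*x/3)/3 dx = 0;  ∫_0^3 -π*x^2*cos(π*x/3)/3 dx = 18/π;  ∫_0^3 π*x*cos(π*x/3)/3 dx = -6/π.
Sum: 0 + 18/π − 6/π = 12/π.
So LHS = 12/π.
∫_0^3 v(x) φ(x) dx = ∫_0^3 (-2*x*sin(π*x/3) + sin(π*x/3)) dx. Term by term:
  ∫_0^3 -2*x*sin(π*x/3) dx = -18/π;  ∫_0^3 sin(π*x/3) dx = 6/π.
Sum: -18/π + 6/π = -12/π.
So RHS = -∫_0^3 v(x) φ(x) dx = 12/π.
LHS = RHS, so the identity holds for this test φ.
Moreover u is smooth here and v(x) = u'(x) = 1 - 2*x pointwise, so the identity holds for every test function. Hence v is the weak derivative of u.


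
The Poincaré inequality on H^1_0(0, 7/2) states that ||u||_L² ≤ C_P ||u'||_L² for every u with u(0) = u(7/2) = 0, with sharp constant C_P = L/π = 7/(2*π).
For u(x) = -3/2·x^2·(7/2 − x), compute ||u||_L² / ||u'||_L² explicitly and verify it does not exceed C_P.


||u||_L² / ||u'||_L² = sqrt(14)/4 < C_P = 7/(2*π).

u(x) = -3/2·x^2·(7/2 − x), so u'(x) = 3*x*(3*x - 7)/2.
u(x) = -3/2·x^2·(7/2 − x) vanishes at x = 0 and x = 7/2, so u ∈ H^1_0(0, 7/2). Differentiate via the product rule and integrate the resulting polynomials term by term.
  ∫_0^7/2 u² dx = ∫_0^7/2 (9*x^6/4 - 63*x^5/4 + 441*x^4/16) dx. Term by term:
    ∫_0^7/2 9*x^6/4 dx = 1058841/512;  ∫_0^7/2 -63*x^5/4 dx = -2470629/512;  ∫_0^7/2 441*x^4/16 dx = 7411887/2560.
  Sum: 1058841/512 − 2470629/512 + 7411887/2560 = 352947/2560.
  ∫_0^7/2 (u')² dx = ∫_0^7/2 (81*x^4/4 - 189*x^3/2 + 441*x^2/4) dx. Term by term:
    ∫_0^7/2 81*x^4/4 dx = 1361367/640;  ∫_0^7/2 -189*x^3/2 dx = -453789/128;  ∫_0^7/2 441*x^2/4 dx = 50421/32.
  Sum: 1361367/640 − 453789/128 + 50421/32 = 50421/320.
∫_0^7/2 u² dx = 352947/2560, so ||u||_L² = 343*sqrt(30)/160.
∫_0^7/2 (u')² dx = 50421/320, so ||u'||_L² = 49*sqrt(105)/40.
Ratio ||u||_L² / ||u'||_L² = sqrt(14)/4.
Sharp Poincaré constant on H^1_0(0, 7/2) is C_P = L/π = 7/(2*π), achieved by sin(2*π/7·x).
A polynomial bump cannot attain the sharp Poincaré constant (only the first sine eigenfunction does), so the ratio is strictly less than C_P, consistent with ||u||_L² ≤ C_P ||u'||_L².


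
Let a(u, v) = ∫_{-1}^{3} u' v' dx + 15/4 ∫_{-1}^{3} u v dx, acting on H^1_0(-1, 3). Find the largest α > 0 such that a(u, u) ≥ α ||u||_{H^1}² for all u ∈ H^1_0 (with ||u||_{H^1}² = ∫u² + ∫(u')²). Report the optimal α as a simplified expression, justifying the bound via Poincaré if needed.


α = 1

Coercivity of a(·,·) on H^1_0(-1, 3) means a(u, u) ≥ α ||u||_{H^1}² for every u ∈ H^1_0.
The interval has length L = 4, and Poincaré/coercivity depend only on L. Here a(u, u) = ∫(u')² + (15/4)·∫u².
Here c = 15/4 ≥ 1, so a(u,u) = ∫(u')² + c∫u² ≥ ∫(u')² + ∫u² = ||u||_{H^1}², i.e. α = 1 works. No larger α is possible: a(u,u) ≥ α||u||_{H^1}² means (1−α)∫(u')² ≥ (α−c)∫u², and for the modes u_n = sin(nπ(x−x₀)/L) (x₀ the left endpoint) one has ∫u_n²/∫(u_n')² = (L/(nπ))² → 0, so a(u_n,u_n)/||u_n||_{H^1}² → 1. Hence the optimal constant is α = 1.
Therefore α = 1.


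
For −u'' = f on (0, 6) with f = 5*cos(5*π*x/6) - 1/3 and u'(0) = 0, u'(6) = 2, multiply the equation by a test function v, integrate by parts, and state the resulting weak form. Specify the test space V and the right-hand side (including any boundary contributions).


V = H^1(0, 6) (v unrestricted at boundary; u is determined up to an additive constant); weak form: ∫_0^6 u'v' dx = ∫_0^6 (5*cos(5*π*x/6) - 1/3) v dx + 2·v(6) for all v ∈ V.

Multiply both sides by a test function v and integrate from 0 to 6:
  ∫_0^6 −u''(x) v(x) dx = ∫_0^6 f(x) v(x) dx.
Integrate the LHS by parts once:
  ∫_0^6 −u'' v dx = −[u'(x) v(x)]_0^6 + ∫_0^6 u'(x) v'(x) dx.
Thus ∫_0^6 u'(x) v'(x) dx = ∫_0^6 f(x) v(x) dx + [u'(x) v(x)]_0^6.
Choose V so that boundary terms are either known or forced to vanish.
u has inhomogeneous Neumann u'(0) = 0, u'(6) = 2. [u' v]_0^6 = (2)·v(6) − (0)·v(0) = 2·v(6). Take V = H^1(0, 6); boundary term becomes part of RHS.
Weak formulation: find u (satisfying any essential BC) such that ∫_0^6 u'(x) v'(x) dx = ∫_0^6 f v dx + 2·v(6) for all v ∈ V (Neumann data are natural BCs: they enter the RHS as boundary terms).
Substituting f(x) = 5*cos(5*π*x/6) - 1/3, the right-hand side is ∫_0^6 (5*cos(5*π*x/6) - 1/3) v dx + 2·v(6).
Compatibility check (pure Neumann): taking v ≡ 1 ∈ V gives 0 = ∫_0^6 f dx + (2) − (0), i.e. ∫_0^6 f dx must equal u'(0) − u'(6) = -2. Indeed ∫_0^6 (5*cos(5*π*x/6) - 1/3) dx = -2, so the data are compatible. The solution is then unique only up to an additive constant (fix it e.g. by requiring ∫_0^6 u dx = 0).


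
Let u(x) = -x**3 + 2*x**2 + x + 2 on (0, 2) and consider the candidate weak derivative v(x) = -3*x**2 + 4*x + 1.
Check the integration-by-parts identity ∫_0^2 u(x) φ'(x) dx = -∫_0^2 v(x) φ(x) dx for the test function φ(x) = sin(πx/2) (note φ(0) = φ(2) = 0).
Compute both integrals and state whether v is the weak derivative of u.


LHS = -96/π^3 + 4/π, RHS = -96/π^3 + 4/π. Yes, v = u' weakly.

u(x) = -x**3 + 2*x**2 + x + 2, classical derivative u'(x) = -3*x**2 + 4*x + 1.
φ(x) = sin(πx/2), so φ'(x) = π*cos(π*x/2)/2.
Note φ(0) = φ(2) = 0, so the boundary term u·φ vanishes.
LHS = ∫_0^2 u(x) φ'(x) dx = ∫_0^2 (-π*x^3*cos(π*x/2)/2 + π*x^2*cos(π*x/2) + π*x*cos(π*x/2)/2 + π*cos(π*x/2)) dx. Term by term:
  ∫_0^2 π*cos(π*x/2) dx = 0;  ∫_0^2 π*x^2*cos(π*x/2) dx = -16/π;  ∫_0^2 π*x*cos(π*x/2)/2 dx = -4/π;
  ∫_0^2 -π*x^3*cos(π*x/2)/2 dx = -96/π^3 + 24/π.
Sum: 0 − 16/π − 4/π + -96/π^3 + 24/π = -96/π^3 + 4/π.
So LHS = -96/π^3 + 4/π.
∫_0^2 v(x) φ(x) dx = ∫_0^2 (-3*x^2*sin(π*x/2) + 4*x*sin(π*x/2) + sin(π*x/2)) dx. Term by term:
  ∫_0^2 -3*x^2*sin(π*x/2) dx = -24/π + 96/π^3;  ∫_0^2 4*x*sin(π*x/2) dx = 16/π;  ∫_0^2 sin(π*x/2) dx = 4/π.
Sum: -24/π + 96/π^3 + 16/π + 4/π = -4/π + 96/π^3.
So RHS = -∫_0^2 v(x) φ(x) dx = -96/π^3 + 4/π.
LHS = RHS, so the identity holds for this test φ.
Moreover u is smooth here and v(x) = u'(x) = -3*x**2 + 4*x + 1 pointwise, so the identity holds for every test function. Hence v is the weak derivative of u.


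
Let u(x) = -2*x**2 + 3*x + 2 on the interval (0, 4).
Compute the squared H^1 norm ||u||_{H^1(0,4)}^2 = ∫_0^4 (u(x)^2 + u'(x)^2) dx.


||u||_{H^1}^2 = 5548/15

The H^1 norm (squared) on an interval (0, L) is
  ||u||_{H^1}^2 = ∫_0^L u(x)^2 dx + ∫_0^L u'(x)^2 dx.
Compute u'(x) = 3 - 4*x.
Then u(x)^2 = 4*x**4 - 12*x**3 + x**2 + 12*x + 4 and u'(x)^2 = 16*x**2 - 24*x + 9.
Integrate each monomial from 0 to 4 using ∫_0^4 c·x^n dx = c·4^(n+1)/(n+1):
  ∫_0^4 u(x)^2 dx = ∫_0^4 (4*x^4 - 12*x^3 + x^2 + 12*x + 4) dx. Term by term:
    ∫_0^4 4*x^4 dx = 4096/5;  ∫_0^4 -12*x^3 dx = -768;  ∫_0^4 x^2 dx = 64/3;
    ∫_0^4 12*x dx = 96;  ∫_0^4 4 dx = 16.
  Sum: 4096/5 − 768 + 64/3 + 96 + 16 = 2768/15.
  ∫_0^4 u'(x)^2 dx = ∫_0^4 (16*x^2 - 24*x + 9) dx. Term by term:
    ∫_0^4 16*x^2 dx = 1024/3;  ∫_0^4 -24*x dx = -192;  ∫_0^4 9 dx = 36.
  Sum: 1024/3 − 192 + 36 = 556/3.
Adding: ||u||_{H^1}^2 = 2768/15 + 556/3 = 5548/15.


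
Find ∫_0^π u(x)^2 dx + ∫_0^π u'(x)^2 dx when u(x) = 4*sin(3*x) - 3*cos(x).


||u||_{H^1(0,π)}^2 = 89*π

u'(x) = 3*sin(x) + 12*cos(3*x).
Expand u² and (u')² and integrate term by term on (0, π), using: for integers n ≥ 1, ∫_0^π sin²(nx) dx = ∫_0^π cos²(nx) dx = π/2; for n ≠ n', ∫_0^π sin(nx)sin(n'x) dx = ∫_0^π cos(nx)cos(n'x) dx = 0; and by product-to-sum, ∫_0^π sin(nx)cos(n'x) dx = ½∫_0^π [sin((n+n')x) + sin((n−n')x)] dx, which is 0 when n+n' is even and 2n/(n²−n'²) when n+n' is odd (it need not vanish on (0, π)).
  u² squared terms: (-3)²·∫cos(x)² dx = 9·π/2 = 9*π/2;  (4)²·∫sin(3x)² dx = 16·π/2 = 8*π.
  u² cross terms: 2·(-3)·(4)·∫cos(x)·sin(3x) dx = -24·(0) = 0.
  So ∫_0^π u² dx = 9*π/2 + 8*π + 0 = 25*π/2.
  (u')² squared terms: (3)²·∫sin(x)² dx = 9·π/2 = 9*π/2;  (12)²·∫cos(3x)² dx = 144·π/2 = 72*π.
  (u')² cross terms: 2·(3)·(12)·∫sin(x)·cos(3x) dx = 72·(0) = 0.
  So ∫_0^π (u')² dx = 9*π/2 + 72*π + 0 = 153*π/2.
||u||_{H^1}^2 = (25*π/2) + (153*π/2) = 89*π.


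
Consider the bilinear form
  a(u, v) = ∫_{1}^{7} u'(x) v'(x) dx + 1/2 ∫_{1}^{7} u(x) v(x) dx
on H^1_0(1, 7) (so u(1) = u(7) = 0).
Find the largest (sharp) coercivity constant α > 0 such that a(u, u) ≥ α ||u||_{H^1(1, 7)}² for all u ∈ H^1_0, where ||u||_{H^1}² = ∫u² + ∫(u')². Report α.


α = (π^2 + 18)/(π^2 + 36)

Coercivity of a(·,·) on H^1_0(1, 7) means a(u, u) ≥ α ||u||_{H^1}² for every u ∈ H^1_0.
The interval has length L = 6, and Poincaré/coercivity depend only on L. Here a(u, u) = ∫(u')² + (1/2)·∫u².
Here 0 < c = 1/2 < 1. The condition a(u,u) ≥ α||u||_{H^1}² reads (1−α)∫(u')² ≥ (α−c)∫u². Any admissible α is ≤ 1 (rapidly oscillating u have ∫u²/∫(u')² → 0), and α = 1 would force 0 ≥ (1−c)∫u², impossible since c < 1; so 1−α > 0. By the sharp Poincaré inequality on H^1_0 of an interval of length L, ∫(u')² ≥ (π/L)²∫u² with equality for the first sine mode sin(π(x−x₀)/L) (x₀ the left endpoint), so the inequality holds for all u iff (1−α)(π/L)² ≥ α − c, i.e. α ≤ ((π/L)² + c)/((π/L)² + 1) = (1 + c(L/π)²)/(1 + (L/π)²). With (π/L)² = π^2/36 and c = 1/2, the largest admissible constant is α = ((π/L)² + c)/((π/L)² + 1).
Simplifying, α = (π^2 + 18)/(π^2 + 36).


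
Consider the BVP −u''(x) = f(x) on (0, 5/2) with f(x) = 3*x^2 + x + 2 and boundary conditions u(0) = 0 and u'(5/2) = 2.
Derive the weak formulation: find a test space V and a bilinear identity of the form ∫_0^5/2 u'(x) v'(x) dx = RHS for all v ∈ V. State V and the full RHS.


V = {v ∈ H^1(0, 5/2) : v(0) = 0} (test functions vanish at x = 0 where u is specified); weak form: ∫_0^5/2 u'v' dx = ∫_0^5/2 (3*x^2 + x + 2) v dx + 2·v(5/2) for all v ∈ V.

Multiply both sides by a test function v and integrate from 0 to 5/2:
  ∫_0^5/2 −u''(x) v(x) dx = ∫_0^5/2 f(x) v(x) dx.
Integrate the LHS by parts once:
  ∫_0^5/2 −u'' v dx = −[u'(x) v(x)]_0^5/2 + ∫_0^5/2 u'(x) v'(x) dx.
Thus ∫_0^5/2 u'(x) v'(x) dx = ∫_0^5/2 f(x) v(x) dx + [u'(x) v(x)]_0^5/2.
Choose V so that boundary terms are either known or forced to vanish.
Mixed BC: u(0) = 0 (Dirichlet) and u'(5/2) = 2 (Neumann). Define V = {v ∈ H^1(0, 5/2) : v(0) = 0}. Then [u' v]_0^5/2 = u'(5/2)·v(5/2) − u'(0)·0 = 2·v(5/2).
Weak formulation: find u (satisfying any essential BC) such that ∫_0^5/2 u'(x) v'(x) dx = ∫_0^5/2 f v dx + 2·v(5/2) for all v ∈ V (Dirichlet at 0 absorbed into V; Neumann datum at x = 5/2 contributes the boundary term).
Substituting f(x) = 3*x^2 + x + 2, the right-hand side is ∫_0^5/2 (3*x^2 + x + 2) v dx + 2·v(5/2).


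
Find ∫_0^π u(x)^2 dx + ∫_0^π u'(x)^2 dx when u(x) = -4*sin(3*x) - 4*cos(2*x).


||u||_{H^1(0,π)}^2 = 192 + 120*π

u'(x) = 8*sin(2*x) - 12*cos(3*x).
Expand u² and (u')² and integrate term by term on (0, π), using: for integers n ≥ 1, ∫_0^π sin²(nx) dx = ∫_0^π cos²(nx) dx = π/2; for n ≠ n', ∫_0^π sin(nx)sin(n'x) dx = ∫_0^π cos(nx)cos(n'x) dx = 0; and by product-to-sum, ∫_0^π sin(nx)cos(n'x) dx = ½∫_0^π [sin((n+n')x) + sin((n−n')x)] dx, which is 0 when n+n' is even and 2n/(n²−n'²) when n+n' is odd (it need not vanish on (0, π)).
  u² squared terms: (-4)²·∫cos(2x)² dx = 16·π/2 = 8*π;  (-4)²·∫sin(3x)² dx = 16·π/2 = 8*π.
  u² cross terms: 2·(-4)·(-4)·∫cos(2x)·sin(3x) dx = 32·(6/5) = 192/5.
  So ∫_0^π u² dx = 8*π + 8*π + 192/5 = 192/5 + 16*π.
  (u')² squared terms: (-12)²·∫cos(3x)² dx = 144·π/2 = 72*π;  (8)²·∫sin(2x)² dx = 64·π/2 = 32*π.
  (u')² cross terms: 2·(-12)·(8)·∫cos(3x)·sin(2x) dx = -192·(-4/5) = 768/5.
  So ∫_0^π (u')² dx = 72*π + 32*π + 768/5 = 768/5 + 104*π.
||u||_{H^1}^2 = (192/5 + 16*π) + (768/5 + 104*π) = 192 + 120*π.


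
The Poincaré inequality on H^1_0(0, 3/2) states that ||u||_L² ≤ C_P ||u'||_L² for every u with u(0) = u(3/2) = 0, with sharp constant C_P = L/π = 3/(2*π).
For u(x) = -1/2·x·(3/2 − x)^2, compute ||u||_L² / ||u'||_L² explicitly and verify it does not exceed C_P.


||u||_L² / ||u'||_L² = 3*sqrt(14)/28 < C_P = 3/(2*π).

u(x) = -1/2·x·(3/2 − x)^2, so u'(x) = -3*x^2/2 + 3*x - 9/8.
u(x) = -1/2·x·(3/2 − x)^2 vanishes at x = 0 and x = 3/2, so u ∈ H^1_0(0, 3/2). Differentiate via the product rule and integrate the resulting polynomials term by term.
  ∫_0^3/2 u² dx = ∫_0^3/2 (x^6/4 - 3*x^5/2 + 27*x^4/8 - 27*x^3/8 + 81*x^2/64) dx. Term by term:
    ∫_0^3/2 x^6/4 dx = 2187/3584;  ∫_0^3/2 -3*x^5/2 dx = -729/256;  ∫_0^3/2 27*x^4/8 dx = 6561/1280;
    ∫_0^3/2 -27*x^3/8 dx = -2187/512;  ∫_0^3/2 81*x^2/64 dx = 729/512.
  Sum: 2187/3584 − 729/256 + 6561/1280 − 2187/512 + 729/512 = 729/17920.
  ∫_0^3/2 (u')² dx = ∫_0^3/2 (9*x^4/4 - 9*x^3 + 99*x^2/8 - 27*x/4 + 81/64) dx. Term by term:
    ∫_0^3/2 9*x^4/4 dx = 2187/640;  ∫_0^3/2 -9*x^3 dx = -729/64;  ∫_0^3/2 99*x^2/8 dx = 891/64;
    ∫_0^3/2 -27*x/4 dx = -243/32;  ∫_0^3/2 81/64 dx = 243/128.
  Sum: 2187/640 − 729/64 + 891/64 − 243/32 + 243/128 = 81/320.
∫_0^3/2 u² dx = 729/17920, so ||u||_L² = 27*sqrt(70)/1120.
∫_0^3/2 (u')² dx = 81/320, so ||u'||_L² = 9*sqrt(5)/40.
Ratio ||u||_L² / ||u'||_L² = 3*sqrt(14)/28.
Sharp Poincaré constant on H^1_0(0, 3/2) is C_P = L/π = 3/(2*π), achieved by sin(2*π/3·x).
A polynomial bump cannot attain the sharp Poincaré constant (only the first sine eigenfunction does), so the ratio is strictly less than C_P, consistent with ||u||_L² ≤ C_P ||u'||_L².


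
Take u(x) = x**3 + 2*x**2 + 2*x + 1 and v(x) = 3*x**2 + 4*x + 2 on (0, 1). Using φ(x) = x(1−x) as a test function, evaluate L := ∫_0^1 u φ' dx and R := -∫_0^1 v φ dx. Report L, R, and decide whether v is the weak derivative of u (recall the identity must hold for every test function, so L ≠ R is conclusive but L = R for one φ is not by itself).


LHS = -49/60, RHS = -49/60. Yes, v = u' weakly.

u(x) = x**3 + 2*x**2 + 2*x + 1, classical derivative u'(x) = 3*x**2 + 4*x + 2.
φ(x) = x(1−x), so φ'(x) = 1 - 2*x.
Note φ(0) = φ(1) = 0, so the boundary term u·φ vanishes.
LHS = ∫_0^1 u(x) φ'(x) dx = ∫_0^1 (-2*x^4 - 3*x^3 - 2*x^2 + 1) dx. Term by term:
  ∫_0^1 -2*x^4 dx = -2/5;  ∫_0^1 -3*x^3 dx = -3/4;  ∫_0^1 -2*x^2 dx = -2/3;
  ∫_0^1 1 dx = 1.
Sum: -2/5 − 3/4 − 2/3 + 1 = -49/60.
So LHS = -49/60.
∫_0^1 v(x) φ(x) dx = ∫_0^1 (-3*x^4 - x^3 + 2*x^2 + 2*x) dx. Term by term:
  ∫_0^1 -3*x^4 dx = -3/5;  ∫_0^1 -x^3 dx = -1/4;  ∫_0^1 2*x^2 dx = 2/3;
  ∫_0^1 2*x dx = 1.
Sum: -3/5 − 1/4 + 2/3 + 1 = 49/60.
So RHS = -∫_0^1 v(x) φ(x) dx = -49/60.
LHS = RHS, so the identity holds for this test φ.
Moreover u is smooth here and v(x) = u'(x) = 3*x**2 + 4*x + 2 pointwise, so the identity holds for every test function. Hence v is the weak derivative of u.


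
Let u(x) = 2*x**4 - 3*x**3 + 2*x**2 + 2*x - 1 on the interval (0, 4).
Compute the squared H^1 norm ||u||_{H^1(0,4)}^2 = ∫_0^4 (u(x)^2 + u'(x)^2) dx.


||u||_{H^1}^2 = 41586236/315

The H^1 norm (squared) on an interval (0, L) is
  ||u||_{H^1}^2 = ∫_0^L u(x)^2 dx + ∫_0^L u'(x)^2 dx.
Compute u'(x) = 8*x**3 - 9*x**2 + 4*x + 2.
Then u(x)^2 = 4*x**8 - 12*x**7 + 17*x**6 - 4*x**5 - 12*x**4 + 14*x**3 - 4*x + 1 and u'(x)^2 = 64*x**6 - 144*x**5 + 145*x**4 - 40*x**3 - 20*x**2 + 16*x + 4.
Integrate each monomial from 0 to 4 using ∫_0^4 c·x^n dx = c·4^(n+1)/(n+1):
  ∫_0^4 u(x)^2 dx = ∫_0^4 (4*x^8 - 12*x^7 + 17*x^6 - 4*x^5 - 12*x^4 + 14*x^3 - 4*x + 1) dx. Term by term:
    ∫_0^4 4*x^8 dx = 1048576/9;  ∫_0^4 -12*x^7 dx = -98304;  ∫_0^4 17*x^6 dx = 278528/7;
    ∫_0^4 -4*x^5 dx = -8192/3;  ∫_0^4 -12*x^4 dx = -12288/5;  ∫_0^4 14*x^3 dx = 896;
    ∫_0^4 -4*x dx = -32;  ∫_0^4 1 dx = 4.
  Sum: 1048576/9 − 98304 + 278528/7 − 8192/3 − 12288/5 + 896 − 32 + 4 = 16907276/315.
  ∫_0^4 u'(x)^2 dx = ∫_0^4 (64*x^6 - 144*x^5 + 145*x^4 - 40*x^3 - 20*x^2 + 16*x + 4) dx. Term by term:
    ∫_0^4 64*x^6 dx = 1048576/7;  ∫_0^4 -144*x^5 dx = -98304;  ∫_0^4 145*x^4 dx = 29696;
    ∫_0^4 -40*x^3 dx = -2560;  ∫_0^4 -20*x^2 dx = -1280/3;  ∫_0^4 16*x dx = 128;
    ∫_0^4 4 dx = 16.
  Sum: 1048576/7 − 98304 + 29696 − 2560 − 1280/3 + 128 + 16 = 1645264/21.
Adding: ||u||_{H^1}^2 = 16907276/315 + 1645264/21 = 41586236/315.


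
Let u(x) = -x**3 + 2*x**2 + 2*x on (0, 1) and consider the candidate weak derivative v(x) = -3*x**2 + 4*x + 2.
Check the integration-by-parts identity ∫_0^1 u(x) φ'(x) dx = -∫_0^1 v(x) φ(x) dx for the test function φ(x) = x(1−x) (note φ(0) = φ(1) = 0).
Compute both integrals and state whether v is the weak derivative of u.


LHS = -31/60, RHS = -31/60. Yes, v = u' weakly.

u(x) = -x**3 + 2*x**2 + 2*x, classical derivative u'(x) = -3*x**2 + 4*x + 2.
φ(x) = x(1−x), so φ'(x) = 1 - 2*x.
Note φ(0) = φ(1) = 0, so the boundary term u·φ vanishes.
LHS = ∫_0^1 u(x) φ'(x) dx = ∫_0^1 (2*x^4 - 5*x^3 - 2*x^2 + 2*x) dx. Term by term:
  ∫_0^1 2*x^4 dx = 2/5;  ∫_0^1 -5*x^3 dx = -5/4;  ∫_0^1 -2*x^2 dx = -2/3;
  ∫_0^1 2*x dx = 1.
Sum: 2/5 − 5/4 − 2/3 + 1 = -31/60.
So LHS = -31/60.
∫_0^1 v(x) φ(x) dx = ∫_0^1 (3*x^4 - 7*x^3 + 2*x^2 + 2*x) dx. Term by term:
  ∫_0^1 3*x^4 dx = 3/5;  ∫_0^1 -7*x^3 dx = -7/4;  ∫_0^1 2*x^2 dx = 2/3;
  ∫_0^1 2*x dx = 1.
Sum: 3/5 − 7/4 + 2/3 + 1 = 31/60.
So RHS = -∫_0^1 v(x) φ(x) dx = -31/60.
LHS = RHS, so the identity holds for this test φ.
Moreover u is smooth here and v(x) = u'(x) = -3*x**2 + 4*x + 2 pointwise, so the identity holds for every test function. Hence v is the weak derivative of u.


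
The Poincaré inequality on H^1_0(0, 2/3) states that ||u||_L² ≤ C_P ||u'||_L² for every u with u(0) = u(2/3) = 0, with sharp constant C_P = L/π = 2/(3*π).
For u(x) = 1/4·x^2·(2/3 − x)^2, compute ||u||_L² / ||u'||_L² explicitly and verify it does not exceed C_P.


||u||_L² / ||u'||_L² = sqrt(3)/9 < C_P = 2/(3*π).

u(x) = 1/4·x^2·(2/3 − x)^2, so u'(x) = x*(x^2 - x + 2/9).
u(x) = 1/4·x^2·(2/3 − x)^2 vanishes at x = 0 and x = 2/3, so u ∈ H^1_0(0, 2/3). Differentiate via the product rule and integrate the resulting polynomials term by term.
  ∫_0^2/3 u² dx = ∫_0^2/3 (x^8/16 - x^7/6 + x^6/6 - 2*x^5/27 + x^4/81) dx. Term by term:
    ∫_0^2/3 x^8/16 dx = 32/177147;  ∫_0^2/3 -x^7/6 dx = -16/19683;  ∫_0^2/3 x^6/6 dx = 64/45927;
    ∫_0^2/3 -2*x^5/27 dx = -64/59049;  ∫_0^2/3 x^4/81 dx = 32/98415.
  Sum: 32/177147 − 16/19683 + 64/45927 − 64/59049 + 32/98415 = 16/6200145.
  ∫_0^2/3 (u')² dx = ∫_0^2/3 (x^6 - 2*x^5 + 13*x^4/9 - 4*x^3/9 + 4*x^2/81) dx. Term by term:
    ∫_0^2/3 x^6 dx = 128/15309;  ∫_0^2/3 -2*x^5 dx = -64/2187;  ∫_0^2/3 13*x^4/9 dx = 416/10935;
    ∫_0^2/3 -4*x^3/9 dx = -16/729;  ∫_0^2/3 4*x^2/81 dx = 32/6561.
  Sum: 128/15309 − 64/2187 + 416/10935 − 16/729 + 32/6561 = 16/229635.
∫_0^2/3 u² dx = 16/6200145, so ||u||_L² = 4*sqrt(105)/25515.
∫_0^2/3 (u')² dx = 16/229635, so ||u'||_L² = 4*sqrt(35)/2835.
Ratio ||u||_L² / ||u'||_L² = sqrt(3)/9.
Sharp Poincaré constant on H^1_0(0, 2/3) is C_P = L/π = 2/(3*π), achieved by sin(3*π/2·x).
A polynomial bump cannot attain the sharp Poincaré constant (only the first sine eigenfunction does), so the ratio is strictly less than C_P, consistent with ||u||_L² ≤ C_P ||u'||_L².


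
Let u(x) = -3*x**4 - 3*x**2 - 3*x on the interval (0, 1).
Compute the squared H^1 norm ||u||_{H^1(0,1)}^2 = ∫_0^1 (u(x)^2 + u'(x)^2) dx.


||u||_{H^1}^2 = 8557/70

The H^1 norm (squared) on an interval (0, L) is
  ||u||_{H^1}^2 = ∫_0^L u(x)^2 dx + ∫_0^L u'(x)^2 dx.
Compute u'(x) = -12*x**3 - 6*x - 3.
Then u(x)^2 = 9*x**8 + 18*x**6 + 18*x**5 + 9*x**4 + 18*x**3 + 9*x**2 and u'(x)^2 = 144*x**6 + 144*x**4 + 72*x**3 + 36*x**2 + 36*x + 9.
Integrate each monomial from 0 to 1 using ∫_0^1 c·x^n dx = c·1^(n+1)/(n+1):
  ∫_0^1 u(x)^2 dx = ∫_0^1 (9*x^8 + 18*x^6 + 18*x^5 + 9*x^4 + 18*x^3 + 9*x^2) dx. Term by term:
    ∫_0^1 9*x^8 dx = 1;  ∫_0^1 18*x^6 dx = 18/7;  ∫_0^1 18*x^5 dx = 3;
    ∫_0^1 9*x^4 dx = 9/5;  ∫_0^1 18*x^3 dx = 9/2;  ∫_0^1 9*x^2 dx = 3.
  Sum: 1 + 18/7 + 3 + 9/5 + 9/2 + 3 = 1111/70.
  ∫_0^1 u'(x)^2 dx = ∫_0^1 (144*x^6 + 144*x^4 + 72*x^3 + 36*x^2 + 36*x + 9) dx. Term by term:
    ∫_0^1 144*x^6 dx = 144/7;  ∫_0^1 144*x^4 dx = 144/5;  ∫_0^1 72*x^3 dx = 18;
    ∫_0^1 36*x^2 dx = 12;  ∫_0^1 36*x dx = 18;  ∫_0^1 9 dx = 9.
  Sum: 144/7 + 144/5 + 18 + 12 + 18 + 9 = 3723/35.
Adding: ||u||_{H^1}^2 = 1111/70 + 3723/35 = 8557/70.


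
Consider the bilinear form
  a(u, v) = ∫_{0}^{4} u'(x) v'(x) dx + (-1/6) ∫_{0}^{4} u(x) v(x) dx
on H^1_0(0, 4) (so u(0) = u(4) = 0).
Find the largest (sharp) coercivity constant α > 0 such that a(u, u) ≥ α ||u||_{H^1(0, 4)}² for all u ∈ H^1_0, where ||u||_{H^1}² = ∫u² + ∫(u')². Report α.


α = (-8/3 + π^2)/(π^2 + 16)

Coercivity of a(·,·) on H^1_0(0, 4) means a(u, u) ≥ α ||u||_{H^1}² for every u ∈ H^1_0.
The interval has length L = 4, and Poincaré/coercivity depend only on L. Here a(u, u) = ∫(u')² + (-1/6)·∫u².
Here c = -1/6 < 0 with |c| < (π/L)² = π^2/16, so coercivity still holds. The condition a(u,u) ≥ α||u||_{H^1}² reads (1−α)∫(u')² ≥ (α−c)∫u². Any admissible α is ≤ 1 (rapidly oscillating u have ∫u²/∫(u')² → 0), and α = 1 would force 0 ≥ (1−c)∫u², impossible since c < 1; so 1−α > 0. By the sharp Poincaré inequality on H^1_0 of an interval of length L, ∫(u')² ≥ (π/L)²∫u² with equality for the first sine mode sin(π(x−x₀)/L) (x₀ the left endpoint), so the inequality holds for all u iff (1−α)(π/L)² ≥ α − c, i.e. α ≤ ((π/L)² + c)/((π/L)² + 1) = (1 + c(L/π)²)/(1 + (L/π)²). (Direct route, valid since c ≤ 0: Poincaré gives c∫u² ≥ c(L/π)²∫(u')², so a(u,u) ≥ (1 + c(L/π)²)∫(u')², while ||u||_{H^1}² ≤ (1 + (L/π)²)∫(u')²; dividing yields the same α.) With (π/L)² = π^2/16 and c = -1/6, the largest admissible constant is α = ((π/L)² + c)/((π/L)² + 1).
Simplifying, α = (-8/3 + π^2)/(π^2 + 16).


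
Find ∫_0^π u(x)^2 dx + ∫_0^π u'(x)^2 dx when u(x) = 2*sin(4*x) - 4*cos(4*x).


||u||_{H^1(0,π)}^2 = 170*π

u'(x) = 16*sin(4*x) + 8*cos(4*x).
Expand u² and (u')² and integrate term by term on (0, π), using: for integers n ≥ 1, ∫_0^π sin²(nx) dx = ∫_0^π cos²(nx) dx = π/2; for n ≠ n', ∫_0^π sin(nx)sin(n'x) dx = ∫_0^π cos(nx)cos(n'x) dx = 0; and by product-to-sum, ∫_0^π sin(nx)cos(n'x) dx = ½∫_0^π [sin((n+n')x) + sin((n−n')x)] dx, which is 0 when n+n' is even and 2n/(n²−n'²) when n+n' is odd (it need not vanish on (0, π)).
  u² squared terms: (-4)²·∫cos(4x)² dx = 16·π/2 = 8*π;  (2)²·∫sin(4x)² dx = 4·π/2 = 2*π.
  u² cross terms: 2·(-4)·(2)·∫cos(4x)·sin(4x) dx = -16·(0) = 0.
  So ∫_0^π u² dx = 8*π + 2*π + 0 = 10*π.
  (u')² squared terms: (8)²·∫cos(4x)² dx = 64·π/2 = 32*π;  (16)²·∫sin(4x)² dx = 256·π/2 = 128*π.
  (u')² cross terms: 2·(8)·(16)·∫cos(4x)·sin(4x) dx = 256·(0) = 0.
  So ∫_0^π (u')² dx = 32*π + 128*π + 0 = 160*π.
||u||_{H^1}^2 = (10*π) + (160*π) = 170*π.


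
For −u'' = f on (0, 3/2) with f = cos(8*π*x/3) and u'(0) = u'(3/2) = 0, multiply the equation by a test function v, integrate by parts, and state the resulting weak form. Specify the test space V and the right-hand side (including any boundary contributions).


V = H^1(0, 3/2) (no boundary constraint on v; u is determined up to an additive constant); weak form: ∫_0^3/2 u'v' dx = ∫_0^3/2 (cos(8*π*x/3)) v dx for all v ∈ V.

Multiply both sides by a test function v and integrate from 0 to 3/2:
  ∫_0^3/2 −u''(x) v(x) dx = ∫_0^3/2 f(x) v(x) dx.
Integrate the LHS by parts once:
  ∫_0^3/2 −u'' v dx = −[u'(x) v(x)]_0^3/2 + ∫_0^3/2 u'(x) v'(x) dx.
Thus ∫_0^3/2 u'(x) v'(x) dx = ∫_0^3/2 f(x) v(x) dx + [u'(x) v(x)]_0^3/2.
Choose V so that boundary terms are either known or forced to vanish.
u has homogeneous Neumann: u'(0) = u'(3/2) = 0. So [u' v]_0^3/2 = 0·v(3/2) − 0·v(0) = 0 for any v; take V = H^1(0, 3/2).
Weak formulation: find u (satisfying any essential BC) such that ∫_0^3/2 u'(x) v'(x) dx = ∫_0^3/2 f v dx for all v ∈ V (homogeneous Neumann, so boundary terms vanish).
Substituting f(x) = cos(8*π*x/3), the right-hand side is ∫_0^3/2 (cos(8*π*x/3)) v dx.
Compatibility check (pure Neumann): taking v ≡ 1 ∈ V gives 0 = ∫_0^3/2 f dx + (0) − (0), i.e. ∫_0^3/2 f dx must equal u'(0) − u'(3/2) = 0. Indeed ∫_0^3/2 (cos(8*π*x/3)) dx = 0, so the data are compatible. The solution is then unique only up to an additive constant (fix it e.g. by requiring ∫_0^3/2 u dx = 0).


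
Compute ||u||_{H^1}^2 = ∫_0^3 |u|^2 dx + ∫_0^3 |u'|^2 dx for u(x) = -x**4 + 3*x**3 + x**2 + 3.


||u||_{H^1}^2 = 15669/28

The H^1 norm (squared) on an interval (0, L) is
  ||u||_{H^1}^2 = ∫_0^L u(x)^2 dx + ∫_0^L u'(x)^2 dx.
Compute u'(x) = -4*x**3 + 9*x**2 + 2*x.
Then u(x)^2 = x**8 - 6*x**7 + 7*x**6 + 6*x**5 - 5*x**4 + 18*x**3 + 6*x**2 + 9 and u'(x)^2 = 16*x**6 - 72*x**5 + 65*x**4 + 36*x**3 + 4*x**2.
Integrate each monomial from 0 to 3 using ∫_0^3 c·x^n dx = c·3^(n+1)/(n+1):
  ∫_0^3 u(x)^2 dx = ∫_0^3 (x^8 - 6*x^7 + 7*x^6 + 6*x^5 - 5*x^4 + 18*x^3 + 6*x^2 + 9) dx. Term by term:
    ∫_0^3 x^8 dx = 2187;  ∫_0^3 -6*x^7 dx = -19683/4;  ∫_0^3 7*x^6 dx = 2187;
    ∫_0^3 6*x^5 dx = 729;  ∫_0^3 -5*x^4 dx = -243;  ∫_0^3 18*x^3 dx = 729/2;
    ∫_0^3 6*x^2 dx = 54;  ∫_0^3 9 dx = 27.
  Sum: 2187 − 19683/4 + 2187 + 729 − 243 + 729/2 + 54 + 27 = 1539/4.
  ∫_0^3 u'(x)^2 dx = ∫_0^3 (16*x^6 - 72*x^5 + 65*x^4 + 36*x^3 + 4*x^2) dx. Term by term:
    ∫_0^3 16*x^6 dx = 34992/7;  ∫_0^3 -72*x^5 dx = -8748;  ∫_0^3 65*x^4 dx = 3159;
    ∫_0^3 36*x^3 dx = 729;  ∫_0^3 4*x^2 dx = 36.
  Sum: 34992/7 − 8748 + 3159 + 729 + 36 = 1224/7.
Adding: ||u||_{H^1}^2 = 1539/4 + 1224/7 = 15669/28.


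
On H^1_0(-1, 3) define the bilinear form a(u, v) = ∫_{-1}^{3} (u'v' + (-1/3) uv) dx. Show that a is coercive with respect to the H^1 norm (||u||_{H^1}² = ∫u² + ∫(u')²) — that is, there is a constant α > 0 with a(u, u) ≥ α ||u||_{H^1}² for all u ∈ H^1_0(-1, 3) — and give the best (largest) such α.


α = (-16/3 + π^2)/(π^2 + 16)

Coercivity of a(·,·) on H^1_0(-1, 3) means a(u, u) ≥ α ||u||_{H^1}² for every u ∈ H^1_0.
The interval has length L = 4, and Poincaré/coercivity depend only on L. Here a(u, u) = ∫(u')² + (-1/3)·∫u².
Here c = -1/3 < 0 with |c| < (π/L)² = π^2/16, so coercivity still holds. The condition a(u,u) ≥ α||u||_{H^1}² reads (1−α)∫(u')² ≥ (α−c)∫u². Any admissible α is ≤ 1 (rapidly oscillating u have ∫u²/∫(u')² → 0), and α = 1 would force 0 ≥ (1−c)∫u², impossible since c < 1; so 1−α > 0. By the sharp Poincaré inequality on H^1_0 of an interval of length L, ∫(u')² ≥ (π/L)²∫u² with equality for the first sine mode sin(π(x−x₀)/L) (x₀ the left endpoint), so the inequality holds for all u iff (1−α)(π/L)² ≥ α − c, i.e. α ≤ ((π/L)² + c)/((π/L)² + 1) = (1 + c(L/π)²)/(1 + (L/π)²). (Direct route, valid since c ≤ 0: Poincaré gives c∫u² ≥ c(L/π)²∫(u')², so a(u,u) ≥ (1 + c(L/π)²)∫(u')², while ||u||_{H^1}² ≤ (1 + (L/π)²)∫(u')²; dividing yields the same α.) With (π/L)² = π^2/16 and c = -1/3, the largest admissible constant is α = ((π/L)² + c)/((π/L)² + 1).
Simplifying, α = (-16/3 + π^2)/(π^2 + 16).


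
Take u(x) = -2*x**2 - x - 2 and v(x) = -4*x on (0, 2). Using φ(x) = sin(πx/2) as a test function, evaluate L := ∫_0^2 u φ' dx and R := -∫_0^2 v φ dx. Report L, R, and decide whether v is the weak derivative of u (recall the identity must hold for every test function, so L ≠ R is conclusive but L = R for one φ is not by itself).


LHS = 20/π, RHS = 16/π. No, v is not the weak derivative of u.

u(x) = -2*x**2 - x - 2, classical derivative u'(x) = -4*x - 1.
φ(x) = sin(πx/2), so φ'(x) = π*cos(π*x/2)/2.
Note φ(0) = φ(2) = 0, so the boundary term u·φ vanishes.
LHS = ∫_0^2 u(x) φ'(x) dx = ∫_0^2 (-π*x^2*cos(π*x/2) - π*x*cos(π*x/2)/2 - π*cos(π*x/2)) dx. Term by term:
  ∫_0^2 -π*cos(π*x/2) dx = 0;  ∫_0^2 -π*x^2*cos(π*x/2) dx = 16/π;  ∫_0^2 -π*x*cos(π*x/2)/2 dx = 4/π.
Sum: 0 + 16/π + 4/π = 20/π.
So LHS = 20/π.
∫_0^2 v(x) φ(x) dx = ∫_0^2 (-4*x*sin(π*x/2)) dx. Term by term:
  ∫_0^2 -4*x*sin(π*x/2) dx = -16/π.
So RHS = -∫_0^2 v(x) φ(x) dx = 16/π.
LHS − RHS = 4/π ≠ 0, so the identity fails.
(For a valid weak derivative the identity must hold for EVERY test function, in particular this one. The failure shows v is NOT the weak derivative of u.)
Correct weak derivative would be u'(x) = -4*x - 1.


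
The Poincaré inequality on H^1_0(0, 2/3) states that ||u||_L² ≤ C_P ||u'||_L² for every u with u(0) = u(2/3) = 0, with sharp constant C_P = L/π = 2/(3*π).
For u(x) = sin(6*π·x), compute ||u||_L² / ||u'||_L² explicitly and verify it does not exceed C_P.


||u||_L² / ||u'||_L² = 1/(6*π) < C_P = 2/(3*π).

u(x) = sin(6*π·x), so u'(x) = 6*π*cos(6*π*x).
Writing u(x) = A·sin(kπx/L) with A = 1 and k = 4, use ∫_0^L sin²(kπx/L) dx = L/2 and ∫_0^L cos²(kπx/L) dx = L/2.
u² = 1·sin²(6*π·x) and (u')² = 36*π^2·cos²(6*π·x), and each of sin², cos² integrates to L/2 = 1/3 over (0, 2/3).
∫_0^2/3 u² dx = 1/3, so ||u||_L² = sqrt(3)/3.
∫_0^2/3 (u')² dx = 12*π^2, so ||u'||_L² = 2*sqrt(3)*π.
Ratio ||u||_L² / ||u'||_L² = 1/(6*π).
Sharp Poincaré constant on H^1_0(0, 2/3) is C_P = L/π = 2/(3*π), achieved by sin(3*π/2·x).
This is the k = 4 harmonic; the ratio L/(kπ) is strictly less than C_P = L/π, consistent with the sharp inequality ||u||_L² ≤ C_P ||u'||_L².


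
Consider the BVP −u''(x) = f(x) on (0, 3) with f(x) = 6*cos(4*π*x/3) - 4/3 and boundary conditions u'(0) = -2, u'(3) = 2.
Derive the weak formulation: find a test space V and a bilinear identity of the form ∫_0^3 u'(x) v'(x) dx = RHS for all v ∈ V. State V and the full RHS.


V = H^1(0, 3) (v unrestricted at boundary; u is determined up to an additive constant); weak form: ∫_0^3 u'v' dx = ∫_0^3 (6*cos(4*π*x/3) - 4/3) v dx + 2·v(3) + 2·v(0) for all v ∈ V.

Multiply both sides by a test function v and integrate from 0 to 3:
  ∫_0^3 −u''(x) v(x) dx = ∫_0^3 f(x) v(x) dx.
Integrate the LHS by parts once:
  ∫_0^3 −u'' v dx = −[u'(x) v(x)]_0^3 + ∫_0^3 u'(x) v'(x) dx.
Thus ∫_0^3 u'(x) v'(x) dx = ∫_0^3 f(x) v(x) dx + [u'(x) v(x)]_0^3.
Choose V so that boundary terms are either known or forced to vanish.
u has inhomogeneous Neumann u'(0) = -2, u'(3) = 2. [u' v]_0^3 = (2)·v(3) − (-2)·v(0) = 2·v(3) + 2·v(0). Take V = H^1(0, 3); boundary term becomes part of RHS.
Weak formulation: find u (satisfying any essential BC) such that ∫_0^3 u'(x) v'(x) dx = ∫_0^3 f v dx + 2·v(3) + 2·v(0) for all v ∈ V (Neumann data are natural BCs: they enter the RHS as boundary terms).
Substituting f(x) = 6*cos(4*π*x/3) - 4/3, the right-hand side is ∫_0^3 (6*cos(4*π*x/3) - 4/3) v dx + 2·v(3) + 2·v(0).
Compatibility check (pure Neumann): taking v ≡ 1 ∈ V gives 0 = ∫_0^3 f dx + (2) − (-2), i.e. ∫_0^3 f dx must equal u'(0) − u'(3) = -4. Indeed ∫_0^3 (6*cos(4*π*x/3) - 4/3) dx = -4, so the data are compatible. The solution is then unique only up to an additive constant (fix it e.g. by requiring ∫_0^3 u dx = 0).


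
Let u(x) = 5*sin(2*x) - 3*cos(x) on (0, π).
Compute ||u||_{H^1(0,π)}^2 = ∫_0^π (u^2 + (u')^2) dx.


||u||_{H^1(0,π)}^2 = -80 + 143*π/2

u'(x) = 3*sin(x) + 10*cos(2*x).
Expand u² and (u')² and integrate term by term on (0, π), using: for integers n ≥ 1, ∫_0^π sin²(nx) dx = ∫_0^π cos²(nx) dx = π/2; for n ≠ n', ∫_0^π sin(nx)sin(n'x) dx = ∫_0^π cos(nx)cos(n'x) dx = 0; and by product-to-sum, ∫_0^π sin(nx)cos(n'x) dx = ½∫_0^π [sin((n+n')x) + sin((n−n')x)] dx, which is 0 when n+n' is even and 2n/(n²−n'²) when n+n' is odd (it need not vanish on (0, π)).
  u² squared terms: (-3)²·∫cos(x)² dx = 9·π/2 = 9*π/2;  (5)²·∫sin(2x)² dx = 25·π/2 = 25*π/2.
  u² cross terms: 2·(-3)·(5)·∫cos(x)·sin(2x) dx = -30·(4/3) = -40.
  So ∫_0^π u² dx = 9*π/2 + 25*π/2 − 40 = -40 + 17*π.
  (u')² squared terms: (3)²·∫sin(x)² dx = 9·π/2 = 9*π/2;  (10)²·∫cos(2x)² dx = 100·π/2 = 50*π.
  (u')² cross terms: 2·(3)·(10)·∫sin(x)·cos(2x) dx = 60·(-2/3) = -40.
  So ∫_0^π (u')² dx = 9*π/2 + 50*π − 40 = -40 + 109*π/2.
||u||_{H^1}^2 = (-40 + 17*π) + (-40 + 109*π/2) = -80 + 143*π/2.


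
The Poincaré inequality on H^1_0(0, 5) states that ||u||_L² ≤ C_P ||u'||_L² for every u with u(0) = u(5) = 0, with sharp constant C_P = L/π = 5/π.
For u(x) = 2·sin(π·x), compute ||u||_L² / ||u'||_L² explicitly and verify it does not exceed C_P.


||u||_L² / ||u'||_L² = 1/π < C_P = 5/π.

u(x) = 2·sin(π·x), so u'(x) = 2*π*cos(π*x).
Writing u(x) = A·sin(kπx/L) with A = 2 and k = 5, use ∫_0^L sin²(kπx/L) dx = L/2 and ∫_0^L cos²(kπx/L) dx = L/2.
u² = 4·sin²(π·x) and (u')² = 4*π^2·cos²(π·x), and each of sin², cos² integrates to L/2 = 5/2 over (0, 5).
∫_0^5 u² dx = 10, so ||u||_L² = sqrt(10).
∫_0^5 (u')² dx = 10*π^2, so ||u'||_L² = sqrt(10)*π.
Ratio ||u||_L² / ||u'||_L² = 1/π.
Sharp Poincaré constant on H^1_0(0, 5) is C_P = L/π = 5/π, achieved by sin(π/5·x).
This is the k = 5 harmonic; the ratio L/(kπ) is strictly less than C_P = L/π, consistent with the sharp inequality ||u||_L² ≤ C_P ||u'||_L².


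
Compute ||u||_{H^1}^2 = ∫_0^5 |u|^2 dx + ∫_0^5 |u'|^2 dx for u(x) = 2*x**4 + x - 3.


||u||_{H^1}^2 = 100029800/63

The H^1 norm (squared) on an interval (0, L) is
  ||u||_{H^1}^2 = ∫_0^L u(x)^2 dx + ∫_0^L u'(x)^2 dx.
Compute u'(x) = 8*x**3 + 1.
Then u(x)^2 = 4*x**8 + 4*x**5 - 12*x**4 + x**2 - 6*x + 9 and u'(x)^2 = 64*x**6 + 16*x**3 + 1.
Integrate each monomial from 0 to 5 using ∫_0^5 c·x^n dx = c·5^(n+1)/(n+1):
  ∫_0^5 u(x)^2 dx = ∫_0^5 (4*x^8 + 4*x^5 - 12*x^4 + x^2 - 6*x + 9) dx. Term by term:
    ∫_0^5 4*x^8 dx = 7812500/9;  ∫_0^5 4*x^5 dx = 31250/3;  ∫_0^5 -12*x^4 dx = -7500;
    ∫_0^5 x^2 dx = 125/3;  ∫_0^5 -6*x dx = -75;  ∫_0^5 9 dx = 45.
  Sum: 7812500/9 + 31250/3 − 7500 + 125/3 − 75 + 45 = 7838855/9.
  ∫_0^5 u'(x)^2 dx = ∫_0^5 (64*x^6 + 16*x^3 + 1) dx. Term by term:
    ∫_0^5 64*x^6 dx = 5000000/7;  ∫_0^5 16*x^3 dx = 2500;  ∫_0^5 1 dx = 5.
  Sum: 5000000/7 + 2500 + 5 = 5017535/7.
Adding: ||u||_{H^1}^2 = 7838855/9 + 5017535/7 = 100029800/63.


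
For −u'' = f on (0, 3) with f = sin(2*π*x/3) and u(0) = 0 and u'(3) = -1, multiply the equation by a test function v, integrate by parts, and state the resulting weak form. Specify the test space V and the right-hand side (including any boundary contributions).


V = {v ∈ H^1(0, 3) : v(0) = 0} (test functions vanish at x = 0 where u is specified); weak form: ∫_0^3 u'v' dx = ∫_0^3 (sin(2*π*x/3)) v dx − v(3) for all v ∈ V.

Multiply both sides by a test function v and integrate from 0 to 3:
  ∫_0^3 −u''(x) v(x) dx = ∫_0^3 f(x) v(x) dx.
Integrate the LHS by parts once:
  ∫_0^3 −u'' v dx = −[u'(x) v(x)]_0^3 + ∫_0^3 u'(x) v'(x) dx.
Thus ∫_0^3 u'(x) v'(x) dx = ∫_0^3 f(x) v(x) dx + [u'(x) v(x)]_0^3.
Choose V so that boundary terms are either known or forced to vanish.
Mixed BC: u(0) = 0 (Dirichlet) and u'(3) = -1 (Neumann). Define V = {v ∈ H^1(0, 3) : v(0) = 0}. Then [u' v]_0^3 = u'(3)·v(3) − u'(0)·0 = − v(3).
Weak formulation: find u (satisfying any essential BC) such that ∫_0^3 u'(x) v'(x) dx = ∫_0^3 f v dx − v(3) for all v ∈ V (Dirichlet at 0 absorbed into V; Neumann datum at x = 3 contributes the boundary term).
Substituting f(x) = sin(2*π*x/3), the right-hand side is ∫_0^3 (sin(2*π*x/3)) v dx − v(3).


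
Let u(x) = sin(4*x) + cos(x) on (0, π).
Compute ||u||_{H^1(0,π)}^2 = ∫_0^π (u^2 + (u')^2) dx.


||u||_{H^1(0,π)}^2 = 32/15 + 19*π/2

u'(x) = -sin(x) + 4*cos(4*x).
Expand u² and (u')² and integrate term by term on (0, π), using: for integers n ≥ 1, ∫_0^π sin²(nx) dx = ∫_0^π cos²(nx) dx = π/2; for n ≠ n', ∫_0^π sin(nx)sin(n'x) dx = ∫_0^π cos(nx)cos(n'x) dx = 0; and by product-to-sum, ∫_0^π sin(nx)cos(n'x) dx = ½∫_0^π [sin((n+n')x) + sin((n−n')x)] dx, which is 0 when n+n' is even and 2n/(n²−n'²) when n+n' is odd (it need not vanish on (0, π)).
  u² squared terms: (1)²·∫cos(x)² dx = 1·π/2 = π/2;  (1)²·∫sin(4x)² dx = 1·π/2 = π/2.
  u² cross terms: 2·(1)·(1)·∫cos(x)·sin(4x) dx = 2·(8/15) = 16/15.
  So ∫_0^π u² dx = π/2 + π/2 + 16/15 = 16/15 + π.
  (u')² squared terms: (-1)²·∫sin(x)² dx = 1·π/2 = π/2;  (4)²·∫cos(4x)² dx = 16·π/2 = 8*π.
  (u')² cross terms: 2·(-1)·(4)·∫sin(x)·cos(4x) dx = -8·(-2/15) = 16/15.
  So ∫_0^π (u')² dx = π/2 + 8*π + 16/15 = 16/15 + 17*π/2.
||u||_{H^1}^2 = (16/15 + π) + (16/15 + 17*π/2) = 32/15 + 19*π/2.


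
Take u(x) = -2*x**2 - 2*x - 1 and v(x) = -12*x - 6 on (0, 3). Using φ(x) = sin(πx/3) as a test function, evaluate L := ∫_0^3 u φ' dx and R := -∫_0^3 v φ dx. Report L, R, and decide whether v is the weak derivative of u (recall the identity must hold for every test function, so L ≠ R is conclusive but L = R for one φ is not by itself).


LHS = 48/π, RHS = 144/π. No, v is not the weak derivative of u.

u(x) = -2*x**2 - 2*x - 1, classical derivative u'(x) = -4*x - 2.
φ(x) = sin(πx/3), so φ'(x) = π*cos(π*x/3)/3.
Note φ(0) = φ(3) = 0, so the boundary term u·φ vanishes.
LHS = ∫_0^3 u(x) φ'(x) dx = ∫_0^3 (-2*π*x^2*cos(π*x/3)/3 - 2*π*x*cos(π*x/3)/3 - π*cos(π*x/3)/3) dx. Term by term:
  ∫_0^3 -π*cos(π*x/3)/3 dx = 0;  ∫_0^3 -2*π*x*cos(π*x/3)/3 dx = 12/π;  ∫_0^3 -2*π*x^2*cos(π*x/3)/3 dx = 36/π.
Sum: 0 + 12/π + 36/π = 48/π.
So LHS = 48/π.
∫_0^3 v(x) φ(x) dx = ∫_0^3 (-12*x*sin(π*x/3) - 6*sin(π*x/3)) dx. Term by term:
  ∫_0^3 -6*sin(π*x/3) dx = -36/π;  ∫_0^3 -12*x*sin(π*x/3) dx = -108/π.
Sum: -36/π − 108/π = -144/π.
So RHS = -∫_0^3 v(x) φ(x) dx = 144/π.
LHS − RHS = -96/π ≠ 0, so the identity fails.
(For a valid weak derivative the identity must hold for EVERY test function, in particular this one. The failure shows v is NOT the weak derivative of u.)
Correct weak derivative would be u'(x) = -4*x - 2.


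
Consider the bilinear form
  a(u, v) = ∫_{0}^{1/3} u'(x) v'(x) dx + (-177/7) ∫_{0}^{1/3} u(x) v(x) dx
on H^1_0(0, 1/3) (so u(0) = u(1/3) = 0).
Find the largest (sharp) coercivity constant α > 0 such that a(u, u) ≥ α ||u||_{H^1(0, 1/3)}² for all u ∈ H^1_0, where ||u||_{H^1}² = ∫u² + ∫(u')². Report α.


α = 3*(-59 + 21*π^2)/(7*(1 + 9*π^2))

Coercivity of a(·,·) on H^1_0(0, 1/3) means a(u, u) ≥ α ||u||_{H^1}² for every u ∈ H^1_0.
The interval has length L = 1/3, and Poincaré/coercivity depend only on L. Here a(u, u) = ∫(u')² + (-177/7)·∫u².
Here c = -177/7 < 0 with |c| < (π/L)² = 9*π^2, so coercivity still holds. The condition a(u,u) ≥ α||u||_{H^1}² reads (1−α)∫(u')² ≥ (α−c)∫u². Any admissible α is ≤ 1 (rapidly oscillating u have ∫u²/∫(u')² → 0), and α = 1 would force 0 ≥ (1−c)∫u², impossible since c < 1; so 1−α > 0. By the sharp Poincaré inequality on H^1_0 of an interval of length L, ∫(u')² ≥ (π/L)²∫u² with equality for the first sine mode sin(π(x−x₀)/L) (x₀ the left endpoint), so the inequality holds for all u iff (1−α)(π/L)² ≥ α − c, i.e. α ≤ ((π/L)² + c)/((π/L)² + 1) = (1 + c(L/π)²)/(1 + (L/π)²). (Direct route, valid since c ≤ 0: Poincaré gives c∫u² ≥ c(L/π)²∫(u')², so a(u,u) ≥ (1 + c(L/π)²)∫(u')², while ||u||_{H^1}² ≤ (1 + (L/π)²)∫(u')²; dividing yields the same α.) With (π/L)² = 9*π^2 and c = -177/7, the largest admissible constant is α = ((π/L)² + c)/((π/L)² + 1).
Simplifying, α = 3*(-59 + 21*π^2)/(7*(1 + 9*π^2)).
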